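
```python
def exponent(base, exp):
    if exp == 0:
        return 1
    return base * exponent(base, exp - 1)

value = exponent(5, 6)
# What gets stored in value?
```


exponent(5, 6)
= 5 * exponent(5, 5)
= 5 * 5 * exponent(5, 4)
= 5 * 5 * 5 * exponent(5, 3)
= 5 * 5 * 5 * 5 * exponent(5, 2)
= 5 * 5 * 5 * 5 * 5 * exponent(5, 1)
= 5 * 5 * 5 * 5 * 5 * 5 * exponent(5, 0)
= 5 * 5 * 5 * 5 * 5 * 5 * 1
= 15625


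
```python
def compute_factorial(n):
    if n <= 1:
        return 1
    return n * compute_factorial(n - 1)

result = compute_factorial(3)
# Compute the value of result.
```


compute_factorial(3)
= 3 * compute_factorial(2)
= 3 * 2 * compute_factorial(1)
= 3 * 2 * 1
= 6


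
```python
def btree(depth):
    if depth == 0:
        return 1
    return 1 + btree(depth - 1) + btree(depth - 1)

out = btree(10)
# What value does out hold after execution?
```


btree(10)
= 1 + btree(9) + btree(9)
= 1 + 2 * btree(9)
btree(k) = 2^(k+1) - 1
btree(0) = 1
btree(1) = 3
btree(2) = 7
btree(3) = 15
btree(4) = 31
btree(10) = 2^11 - 1 = 2047


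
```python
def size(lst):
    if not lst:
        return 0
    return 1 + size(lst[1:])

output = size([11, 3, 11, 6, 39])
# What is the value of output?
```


size([11, 3, 11, 6, 39])
= 1 + size([3, 11, 6, 39])
= 1 + 1 + size([11, 6, 39])
= 1 + 1 + 1 + size([6, 39])
= 1 + 1 + 1 + 1 + size([39])
= 1 + 1 + 1 + 1 + 1 + size([])
= 1 + 1 + 1 + 1 + 1 + 0
= 5


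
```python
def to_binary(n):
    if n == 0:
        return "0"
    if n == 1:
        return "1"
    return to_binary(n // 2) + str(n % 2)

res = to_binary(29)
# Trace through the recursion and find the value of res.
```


to_binary(29)
= to_binary(14) + "1"
= to_binary(7) + "0" + "1"
= to_binary(3) + "1" + "0" + "1"
= to_binary(1) + "1" + "1" + "0" + "1"
= "1" + "1" + "1" + "0" + "1"
= "11101"


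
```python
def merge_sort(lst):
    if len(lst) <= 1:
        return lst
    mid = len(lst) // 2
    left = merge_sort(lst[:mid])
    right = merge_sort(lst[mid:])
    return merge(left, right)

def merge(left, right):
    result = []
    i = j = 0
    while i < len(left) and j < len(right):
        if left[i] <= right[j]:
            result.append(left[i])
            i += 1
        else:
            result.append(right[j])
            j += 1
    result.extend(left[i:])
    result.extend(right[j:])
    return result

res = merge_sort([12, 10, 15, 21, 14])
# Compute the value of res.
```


merge_sort([12, 10, 15, 21, 14])
Split into [12, 10] and [15, 21, 14]
Left sorted: [10, 12]
Right sorted: [14, 15, 21]
Merge [10, 12] and [14, 15, 21]
= [10, 12, 14, 15, 21]


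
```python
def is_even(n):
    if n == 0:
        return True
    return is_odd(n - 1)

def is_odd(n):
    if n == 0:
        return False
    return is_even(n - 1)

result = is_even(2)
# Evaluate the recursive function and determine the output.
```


is_even(2)
= is_odd(1)
= is_even(0)
n == 0: return True
= True


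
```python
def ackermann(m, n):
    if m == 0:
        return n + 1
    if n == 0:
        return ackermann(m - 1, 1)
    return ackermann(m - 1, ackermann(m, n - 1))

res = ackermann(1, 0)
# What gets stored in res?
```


ackermann(1, 0)
n == 0: return ackermann(0, 1)
= ackermann(0, 1) = 2
= 2


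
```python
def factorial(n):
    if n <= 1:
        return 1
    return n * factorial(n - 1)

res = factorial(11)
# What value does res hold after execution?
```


factorial(11)
= 11 * factorial(10)
= 11 * 10 * factorial(9)
= 11 * 10 * 9 * factorial(8)
= 11 * 10 * 9 * 8 * factorial(7)
= 11 * 10 * 9 * 8 * 7 * factorial(6)
= 11 * 10 * 9 * 8 * 7 * 6 * factorial(5)
= 11 * 10 * 9 * 8 * 7 * 6 * 5 * factorial(4)
= 11 * 10 * 9 * 8 * 7 * 6 * 5 * 4 * factorial(3)
= 11 * 10 * 9 * 8 * 7 * 6 * 5 * 4 * 3 * factorial(2)
= 11 * 10 * 9 * 8 * 7 * 6 * 5 * 4 * 3 * 2 * factorial(1)
= 11 * 10 * 9 * 8 * 7 * 6 * 5 * 4 * 3 * 2 * 1
= 39916800


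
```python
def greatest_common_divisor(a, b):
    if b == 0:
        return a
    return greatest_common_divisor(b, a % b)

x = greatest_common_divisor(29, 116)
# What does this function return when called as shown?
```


greatest_common_divisor(29, 116)
= greatest_common_divisor(116, 29 % 116) = greatest_common_divisor(116, 29)
= greatest_common_divisor(29, 116 % 29) = greatest_common_divisor(29, 0)
b == 0, return a = 29


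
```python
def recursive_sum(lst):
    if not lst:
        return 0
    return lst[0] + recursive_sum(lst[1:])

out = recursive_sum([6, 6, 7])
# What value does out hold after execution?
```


recursive_sum([6, 6, 7])
= 6 + recursive_sum([6, 7])
= 6 + 6 + recursive_sum([7])
= 6 + 6 + 7 + recursive_sum([])
= 6 + 6 + 7 + 0
= 19


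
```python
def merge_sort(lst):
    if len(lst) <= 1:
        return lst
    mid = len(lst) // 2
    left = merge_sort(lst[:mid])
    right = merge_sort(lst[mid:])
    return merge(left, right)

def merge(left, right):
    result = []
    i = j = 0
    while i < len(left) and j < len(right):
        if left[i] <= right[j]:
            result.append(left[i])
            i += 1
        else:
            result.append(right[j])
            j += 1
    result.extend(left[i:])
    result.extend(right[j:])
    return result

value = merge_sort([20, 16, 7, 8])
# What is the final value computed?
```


merge_sort([20, 16, 7, 8])
Split into [20, 16] and [7, 8]
Left sorted: [16, 20]
Right sorted: [7, 8]
Merge [16, 20] and [7, 8]
= [7, 8, 16, 20]


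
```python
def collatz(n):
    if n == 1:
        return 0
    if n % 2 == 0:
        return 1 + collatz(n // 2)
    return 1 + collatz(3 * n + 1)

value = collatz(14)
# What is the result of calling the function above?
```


collatz(14)
14 is even -> collatz(7)
7 is odd -> 3*7+1 = 22 -> collatz(22)
22 is even -> collatz(11)
11 is odd -> 3*11+1 = 34 -> collatz(34)
34 is even -> collatz(17)
17 is odd -> 3*17+1 = 52 -> collatz(52)
52 is even -> collatz(26)
26 is even -> collatz(13)
13 is odd -> 3*13+1 = 40 -> collatz(40)
40 is even -> collatz(20)
20 is even -> collatz(10)
10 is even -> collatz(5)
5 is odd -> 3*5+1 = 16 -> collatz(16)
16 is even -> collatz(8)
8 is even -> collatz(4)
4 is even -> collatz(2)
2 is even -> collatz(1)
Reached 1 after 17 steps
= 17


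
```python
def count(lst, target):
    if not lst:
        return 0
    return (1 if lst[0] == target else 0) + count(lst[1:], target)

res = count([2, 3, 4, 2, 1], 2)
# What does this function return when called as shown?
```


count([2, 3, 4, 2, 1], 2)
lst[0]=2 == 2: 1 + count([3, 4, 2, 1], 2)
lst[0]=3 != 2: 0 + count([4, 2, 1], 2)
lst[0]=4 != 2: 0 + count([2, 1], 2)
lst[0]=2 == 2: 1 + count([1], 2)
lst[0]=1 != 2: 0 + count([], 2)
= 2


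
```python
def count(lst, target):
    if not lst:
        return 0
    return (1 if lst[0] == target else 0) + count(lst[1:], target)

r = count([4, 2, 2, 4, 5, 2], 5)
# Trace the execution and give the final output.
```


count([4, 2, 2, 4, 5, 2], 5)
lst[0]=4 != 5: 0 + count([2, 2, 4, 5, 2], 5)
lst[0]=2 != 5: 0 + count([2, 4, 5, 2], 5)
lst[0]=2 != 5: 0 + count([4, 5, 2], 5)
lst[0]=4 != 5: 0 + count([5, 2], 5)
lst[0]=5 == 5: 1 + count([2], 5)
lst[0]=2 != 5: 0 + count([], 5)
= 1


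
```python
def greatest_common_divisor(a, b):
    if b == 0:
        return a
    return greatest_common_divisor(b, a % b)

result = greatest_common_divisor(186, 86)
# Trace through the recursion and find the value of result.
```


greatest_common_divisor(186, 86)
= greatest_common_divisor(86, 186 % 86) = greatest_common_divisor(86, 14)
= greatest_common_divisor(14, 86 % 14) = greatest_common_divisor(14, 2)
= greatest_common_divisor(2, 14 % 2) = greatest_common_divisor(2, 0)
b == 0, return a = 2


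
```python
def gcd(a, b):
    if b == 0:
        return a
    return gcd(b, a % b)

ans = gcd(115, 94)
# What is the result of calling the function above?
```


gcd(115, 94)
= gcd(94, 115 % 94) = gcd(94, 21)
= gcd(21, 94 % 21) = gcd(21, 10)
= gcd(10, 21 % 10) = gcd(10, 1)
= gcd(1, 10 % 1) = gcd(1, 0)
b == 0, return a = 1


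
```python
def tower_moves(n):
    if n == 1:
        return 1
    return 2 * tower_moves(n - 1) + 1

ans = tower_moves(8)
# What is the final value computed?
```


tower_moves(8)
= 2 * tower_moves(7) + 1
= 2 * (2 * tower_moves(6) + 1) + 1
= 2 * (2 * (2 * tower_moves(5) + 1) + 1) + 1
= 2 * (2 * (2 * (2 * tower_moves(4) + 1) + 1) + 1) + 1
= 2 * (2 * (2 * (2 * (2 * tower_moves(3) + 1) + 1) + 1) + 1) + 1
= 2 * (2 * (2 * (2 * (2 * (2 * tower_moves(2) + 1) + 1) + 1) + 1) + 1) + 1
= 2 * (2 * (2 * (2 * (2 * (2 * (2 * tower_moves(1) + 1) + 1) + 1) + 1) + 1) + 1) + 1
Now compute bottom-up:
tower_moves(1) = 1
tower_moves(2) = 2 * 1 + 1 = 3
tower_moves(3) = 2 * 3 + 1 = 7
tower_moves(4) = 2 * 7 + 1 = 15
tower_moves(5) = 2 * 15 + 1 = 31
tower_moves(6) = 2 * 31 + 1 = 63
tower_moves(7) = 2 * 63 + 1 = 127
tower_moves(8) = 2 * 127 + 1 = 255
= 255


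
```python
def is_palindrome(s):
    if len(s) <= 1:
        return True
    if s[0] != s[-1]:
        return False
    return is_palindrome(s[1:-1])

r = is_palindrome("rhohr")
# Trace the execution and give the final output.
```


is_palindrome("rhohr")
"rhohr": s[0]='r' == s[-1]='r' -> is_palindrome("hoh")
"hoh": s[0]='h' == s[-1]='h' -> is_palindrome("o")
"o": len <= 1 -> True
= True


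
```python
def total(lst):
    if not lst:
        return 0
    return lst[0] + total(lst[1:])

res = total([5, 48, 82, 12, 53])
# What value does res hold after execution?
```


total([5, 48, 82, 12, 53])
= 5 + total([48, 82, 12, 53])
= 5 + 48 + total([82, 12, 53])
= 5 + 48 + 82 + total([12, 53])
= 5 + 48 + 82 + 12 + total([53])
= 5 + 48 + 82 + 12 + 53 + total([])
= 5 + 48 + 82 + 12 + 53 + 0
= 200


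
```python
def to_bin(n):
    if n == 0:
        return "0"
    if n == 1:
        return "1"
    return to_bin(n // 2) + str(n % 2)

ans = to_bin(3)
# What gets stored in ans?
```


to_bin(3)
= to_bin(1) + "1"
= "1" + "1"
= "11"


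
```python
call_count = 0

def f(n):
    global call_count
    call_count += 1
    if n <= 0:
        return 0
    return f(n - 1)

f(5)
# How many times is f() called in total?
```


f(5) calls f(4) calls ... calls f(0)
Total calls: 5 + 1 (for base case) = 6


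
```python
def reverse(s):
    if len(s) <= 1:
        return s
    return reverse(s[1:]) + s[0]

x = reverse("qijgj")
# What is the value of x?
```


reverse("qijgj")
= reverse("ijgj") + "q"
= reverse("jgj") + "i" + "q"
= reverse("gj") + "j" + "i" + "q"
= reverse("j") + "g" + "j" + "i" + "q"
= "j" + "g" + "j" + "i" + "q"
= "jgjiq"


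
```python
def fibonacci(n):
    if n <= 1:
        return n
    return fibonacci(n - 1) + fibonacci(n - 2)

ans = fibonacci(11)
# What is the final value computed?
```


fibonacci(11)
= fibonacci(10) + fibonacci(9)
= (fibonacci(9) + fibonacci(8)) + fibonacci(9)
Computing bottom-up: fibonacci(0)=0, fibonacci(1)=1, fibonacci(2)=1, fibonacci(3)=2, fibonacci(4)=3, fibonacci(5)=5, fibonacci(6)=8, fibonacci(7)=13, fibonacci(8)=21, fibonacci(9)=34, fibonacci(10)=55, fibonacci(11)=89
= 89


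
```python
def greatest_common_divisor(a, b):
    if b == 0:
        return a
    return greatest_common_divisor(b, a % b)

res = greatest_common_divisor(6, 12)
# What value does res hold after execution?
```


greatest_common_divisor(6, 12)
= greatest_common_divisor(12, 6 % 12) = greatest_common_divisor(12, 6)
= greatest_common_divisor(6, 12 % 6) = greatest_common_divisor(6, 0)
b == 0, return a = 6


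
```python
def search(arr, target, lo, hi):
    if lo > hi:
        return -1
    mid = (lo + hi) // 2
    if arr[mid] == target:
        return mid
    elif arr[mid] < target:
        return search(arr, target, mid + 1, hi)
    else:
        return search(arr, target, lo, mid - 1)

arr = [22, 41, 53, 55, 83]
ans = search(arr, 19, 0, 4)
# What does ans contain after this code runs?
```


search(arr, 19, 0, 4)
lo=0, hi=4, mid=2, arr[mid]=53
53 > 19, search left half
lo=0, hi=1, mid=0, arr[mid]=22
22 > 19, search left half
lo > hi, target not found, return -1
= -1


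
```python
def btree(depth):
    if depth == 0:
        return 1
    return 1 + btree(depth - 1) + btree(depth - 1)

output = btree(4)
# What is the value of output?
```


btree(4)
= 1 + btree(3) + btree(3)
= 1 + 2 * btree(3)
btree(k) = 2^(k+1) - 1
btree(0) = 1
btree(1) = 3
btree(2) = 7
btree(3) = 15
btree(4) = 31
btree(4) = 2^5 - 1 = 31


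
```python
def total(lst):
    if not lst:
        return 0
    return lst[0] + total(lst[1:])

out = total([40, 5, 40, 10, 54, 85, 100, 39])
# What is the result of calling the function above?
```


total([40, 5, 40, 10, 54, 85, 100, 39])
= 40 + total([5, 40, 10, 54, 85, 100, 39])
= 40 + 5 + total([40, 10, 54, 85, 100, 39])
= 40 + 5 + 40 + total([10, 54, 85, 100, 39])
= 40 + 5 + 40 + 10 + total([54, 85, 100, 39])
= 40 + 5 + 40 + 10 + 54 + total([85, 100, 39])
= 40 + 5 + 40 + 10 + 54 + 85 + total([100, 39])
= 40 + 5 + 40 + 10 + 54 + 85 + 100 + total([39])
= 40 + 5 + 40 + 10 + 54 + 85 + 100 + 39 + total([])
= 40 + 5 + 40 + 10 + 54 + 85 + 100 + 39 + 0
= 373


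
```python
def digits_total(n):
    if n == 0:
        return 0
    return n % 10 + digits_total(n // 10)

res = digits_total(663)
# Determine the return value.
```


digits_total(663)
= 3 + digits_total(66)
= 3 + 6 + digits_total(6)
= 3 + 6 + 6 + digits_total(0)
= 3 + 6 + 6 + 0
= 15


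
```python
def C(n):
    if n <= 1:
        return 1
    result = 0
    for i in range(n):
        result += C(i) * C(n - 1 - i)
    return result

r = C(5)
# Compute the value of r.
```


C(5)
= sum of C(i) * C(5-1-i) for i in 0..4
First compute sub-values bottom-up:
  C(0) = 1, C(1) = 1
  C(2) = 1*1 + 1*1 = 2
  C(3) = 1*2 + 1*1 + 2*1 = 5
  C(4) = 1*5 + 1*2 + 2*1 + 5*1 = 14
Now C(5):
  C(0)*C(4) = 1*14 = 14
  C(1)*C(3) = 1*5 = 5
  C(2)*C(2) = 2*2 = 4
  C(3)*C(1) = 5*1 = 5
  C(4)*C(0) = 14*1 = 14
= 14 + 5 + 4 + 5 + 14
= 42


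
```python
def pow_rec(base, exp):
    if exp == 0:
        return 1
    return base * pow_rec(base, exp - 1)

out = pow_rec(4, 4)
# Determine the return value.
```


pow_rec(4, 4)
= 4 * pow_rec(4, 3)
= 4 * 4 * pow_rec(4, 2)
= 4 * 4 * 4 * pow_rec(4, 1)
= 4 * 4 * 4 * 4 * pow_rec(4, 0)
= 4 * 4 * 4 * 4 * 1
= 256


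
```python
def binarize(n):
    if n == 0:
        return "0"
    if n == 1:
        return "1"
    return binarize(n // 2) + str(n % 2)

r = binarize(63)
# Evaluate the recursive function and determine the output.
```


binarize(63)
= binarize(31) + "1"
= binarize(15) + "1" + "1"
= binarize(7) + "1" + "1" + "1"
= binarize(3) + "1" + "1" + "1" + "1"
= binarize(1) + "1" + "1" + "1" + "1" + "1"
= "1" + "1" + "1" + "1" + "1" + "1"
= "111111"


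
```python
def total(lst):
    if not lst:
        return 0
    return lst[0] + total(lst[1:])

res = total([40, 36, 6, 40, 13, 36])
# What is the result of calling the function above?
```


total([40, 36, 6, 40, 13, 36])
= 40 + total([36, 6, 40, 13, 36])
= 40 + 36 + total([6, 40, 13, 36])
= 40 + 36 + 6 + total([40, 13, 36])
= 40 + 36 + 6 + 40 + total([13, 36])
= 40 + 36 + 6 + 40 + 13 + total([36])
= 40 + 36 + 6 + 40 + 13 + 36 + total([])
= 40 + 36 + 6 + 40 + 13 + 36 + 0
= 171


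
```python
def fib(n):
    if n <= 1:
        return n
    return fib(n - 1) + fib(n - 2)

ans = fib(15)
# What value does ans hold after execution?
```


fib(15)
= fib(14) + fib(13)
= (fib(13) + fib(12)) + fib(13)
Computing bottom-up: fib(0)=0, fib(1)=1, fib(2)=1, fib(3)=2, fib(4)=3, fib(5)=5, fib(6)=8, fib(7)=13, fib(8)=21, fib(9)=34, fib(10)=55, fib(11)=89, fib(12)=144, fib(13)=233, fib(14)=377, fib(15)=610
= 610


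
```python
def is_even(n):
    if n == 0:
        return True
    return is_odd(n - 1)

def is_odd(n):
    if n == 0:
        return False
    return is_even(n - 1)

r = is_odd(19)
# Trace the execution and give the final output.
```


is_odd(19)
= is_even(18)
= is_odd(17)
= is_even(16)
= is_odd(15)
= is_even(14)
= is_odd(13)
= is_even(12)
= is_odd(11)
= is_even(10)
= is_odd(9)
= is_even(8)
= is_odd(7)
= is_even(6)
= is_odd(5)
= is_even(4)
= is_odd(3)
= is_even(2)
= is_odd(1)
= is_even(0)
n == 0: return True
= True


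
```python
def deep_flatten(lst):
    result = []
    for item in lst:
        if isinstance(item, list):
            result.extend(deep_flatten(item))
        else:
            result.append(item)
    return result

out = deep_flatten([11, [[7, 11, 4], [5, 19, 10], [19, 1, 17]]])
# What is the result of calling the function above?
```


deep_flatten([11, [[7, 11, 4], [5, 19, 10], [19, 1, 17]]])
Processing each element:
  11 is not a list -> append 11
  [[7, 11, 4], [5, 19, 10], [19, 1, 17]] is a list -> deep_flatten recursively -> [7, 11, 4, 5, 19, 10, 19, 1, 17]
= [11, 7, 11, 4, 5, 19, 10, 19, 1, 17]


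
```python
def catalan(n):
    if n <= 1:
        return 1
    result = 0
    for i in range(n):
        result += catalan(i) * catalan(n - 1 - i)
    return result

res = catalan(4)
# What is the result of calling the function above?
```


catalan(4)
= sum of catalan(i) * catalan(4-1-i) for i in 0..3
First compute sub-values bottom-up:
  catalan(0) = 1, catalan(1) = 1
  catalan(2) = 1*1 + 1*1 = 2
  catalan(3) = 1*2 + 1*1 + 2*1 = 5
Now catalan(4):
  catalan(0)*catalan(3) = 1*5 = 5
  catalan(1)*catalan(2) = 1*2 = 2
  catalan(2)*catalan(1) = 2*1 = 2
  catalan(3)*catalan(0) = 5*1 = 5
= 5 + 2 + 2 + 5
= 14


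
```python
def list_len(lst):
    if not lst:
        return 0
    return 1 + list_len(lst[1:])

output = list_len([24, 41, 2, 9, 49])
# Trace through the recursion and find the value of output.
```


list_len([24, 41, 2, 9, 49])
= 1 + list_len([41, 2, 9, 49])
= 1 + 1 + list_len([2, 9, 49])
= 1 + 1 + 1 + list_len([9, 49])
= 1 + 1 + 1 + 1 + list_len([49])
= 1 + 1 + 1 + 1 + 1 + list_len([])
= 1 + 1 + 1 + 1 + 1 + 0
= 5


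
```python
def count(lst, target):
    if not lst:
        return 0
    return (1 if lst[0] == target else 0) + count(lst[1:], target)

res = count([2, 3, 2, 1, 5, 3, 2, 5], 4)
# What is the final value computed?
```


count([2, 3, 2, 1, 5, 3, 2, 5], 4)
lst[0]=2 != 4: 0 + count([3, 2, 1, 5, 3, 2, 5], 4)
lst[0]=3 != 4: 0 + count([2, 1, 5, 3, 2, 5], 4)
lst[0]=2 != 4: 0 + count([1, 5, 3, 2, 5], 4)
lst[0]=1 != 4: 0 + count([5, 3, 2, 5], 4)
lst[0]=5 != 4: 0 + count([3, 2, 5], 4)
lst[0]=3 != 4: 0 + count([2, 5], 4)
lst[0]=2 != 4: 0 + count([5], 4)
lst[0]=5 != 4: 0 + count([], 4)
= 0


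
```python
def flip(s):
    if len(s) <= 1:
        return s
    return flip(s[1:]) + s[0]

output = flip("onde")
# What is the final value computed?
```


flip("onde")
= flip("nde") + "o"
= flip("de") + "n" + "o"
= flip("e") + "d" + "n" + "o"
= "e" + "d" + "n" + "o"
= "edno"


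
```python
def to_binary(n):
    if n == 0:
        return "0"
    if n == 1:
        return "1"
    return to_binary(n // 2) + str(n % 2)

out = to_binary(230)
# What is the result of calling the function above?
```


to_binary(230)
= to_binary(115) + "0"
= to_binary(57) + "1" + "0"
= to_binary(28) + "1" + "1" + "0"
= to_binary(14) + "0" + "1" + "1" + "0"
= to_binary(7) + "0" + "0" + "1" + "1" + "0"
= to_binary(3) + "1" + "0" + "0" + "1" + "1" + "0"
= to_binary(1) + "1" + "1" + "0" + "0" + "1" + "1" + "0"
= "1" + "1" + "1" + "0" + "0" + "1" + "1" + "0"
= "11100110"


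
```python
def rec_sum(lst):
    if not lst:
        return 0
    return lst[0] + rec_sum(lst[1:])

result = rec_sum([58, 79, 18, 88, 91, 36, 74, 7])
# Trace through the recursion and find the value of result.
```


rec_sum([58, 79, 18, 88, 91, 36, 74, 7])
= 58 + rec_sum([79, 18, 88, 91, 36, 74, 7])
= 58 + 79 + rec_sum([18, 88, 91, 36, 74, 7])
= 58 + 79 + 18 + rec_sum([88, 91, 36, 74, 7])
= 58 + 79 + 18 + 88 + rec_sum([91, 36, 74, 7])
= 58 + 79 + 18 + 88 + 91 + rec_sum([36, 74, 7])
= 58 + 79 + 18 + 88 + 91 + 36 + rec_sum([74, 7])
= 58 + 79 + 18 + 88 + 91 + 36 + 74 + rec_sum([7])
= 58 + 79 + 18 + 88 + 91 + 36 + 74 + 7 + rec_sum([])
= 58 + 79 + 18 + 88 + 91 + 36 + 74 + 7 + 0
= 451


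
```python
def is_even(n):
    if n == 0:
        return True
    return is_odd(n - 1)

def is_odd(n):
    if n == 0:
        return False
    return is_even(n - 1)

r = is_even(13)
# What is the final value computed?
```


is_even(13)
= is_odd(12)
= is_even(11)
= is_odd(10)
= is_even(9)
= is_odd(8)
= is_even(7)
= is_odd(6)
= is_even(5)
= is_odd(4)
= is_even(3)
= is_odd(2)
= is_even(1)
= is_odd(0)
n == 0: return False
= False


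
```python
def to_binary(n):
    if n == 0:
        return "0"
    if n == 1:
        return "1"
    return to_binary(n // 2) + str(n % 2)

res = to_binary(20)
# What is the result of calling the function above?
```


to_binary(20)
= to_binary(10) + "0"
= to_binary(5) + "0" + "0"
= to_binary(2) + "1" + "0" + "0"
= to_binary(1) + "0" + "1" + "0" + "0"
= "1" + "0" + "1" + "0" + "0"
= "10100"


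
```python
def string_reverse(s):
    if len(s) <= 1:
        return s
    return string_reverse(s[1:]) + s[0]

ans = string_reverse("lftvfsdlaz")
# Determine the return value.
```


string_reverse("lftvfsdlaz")
= string_reverse("ftvfsdlaz") + "l"
= string_reverse("tvfsdlaz") + "f" + "l"
= string_reverse("vfsdlaz") + "t" + "f" + "l"
= string_reverse("fsdlaz") + "v" + "t" + "f" + "l"
= string_reverse("sdlaz") + "f" + "v" + "t" + "f" + "l"
= string_reverse("dlaz") + "s" + "f" + "v" + "t" + "f" + "l"
= string_reverse("laz") + "d" + "s" + "f" + "v" + "t" + "f" + "l"
= string_reverse("az") + "l" + "d" + "s" + "f" + "v" + "t" + "f" + "l"
= string_reverse("z") + "a" + "l" + "d" + "s" + "f" + "v" + "t" + "f" + "l"
= "z" + "a" + "l" + "d" + "s" + "f" + "v" + "t" + "f" + "l"
= "zaldsfvtfl"


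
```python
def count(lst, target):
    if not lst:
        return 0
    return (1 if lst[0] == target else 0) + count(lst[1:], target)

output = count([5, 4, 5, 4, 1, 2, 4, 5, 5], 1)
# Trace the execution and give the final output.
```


count([5, 4, 5, 4, 1, 2, 4, 5, 5], 1)
lst[0]=5 != 1: 0 + count([4, 5, 4, 1, 2, 4, 5, 5], 1)
lst[0]=4 != 1: 0 + count([5, 4, 1, 2, 4, 5, 5], 1)
lst[0]=5 != 1: 0 + count([4, 1, 2, 4, 5, 5], 1)
lst[0]=4 != 1: 0 + count([1, 2, 4, 5, 5], 1)
lst[0]=1 == 1: 1 + count([2, 4, 5, 5], 1)
lst[0]=2 != 1: 0 + count([4, 5, 5], 1)
lst[0]=4 != 1: 0 + count([5, 5], 1)
lst[0]=5 != 1: 0 + count([5], 1)
lst[0]=5 != 1: 0 + count([], 1)
= 1


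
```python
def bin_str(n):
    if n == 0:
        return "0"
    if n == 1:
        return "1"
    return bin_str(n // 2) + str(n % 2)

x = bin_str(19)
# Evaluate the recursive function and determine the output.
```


bin_str(19)
= bin_str(9) + "1"
= bin_str(4) + "1" + "1"
= bin_str(2) + "0" + "1" + "1"
= bin_str(1) + "0" + "0" + "1" + "1"
= "1" + "0" + "0" + "1" + "1"
= "10011"


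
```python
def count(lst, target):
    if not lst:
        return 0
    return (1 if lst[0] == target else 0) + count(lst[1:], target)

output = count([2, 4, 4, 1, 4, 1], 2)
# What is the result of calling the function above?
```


count([2, 4, 4, 1, 4, 1], 2)
lst[0]=2 == 2: 1 + count([4, 4, 1, 4, 1], 2)
lst[0]=4 != 2: 0 + count([4, 1, 4, 1], 2)
lst[0]=4 != 2: 0 + count([1, 4, 1], 2)
lst[0]=1 != 2: 0 + count([4, 1], 2)
lst[0]=4 != 2: 0 + count([1], 2)
lst[0]=1 != 2: 0 + count([], 2)
= 1


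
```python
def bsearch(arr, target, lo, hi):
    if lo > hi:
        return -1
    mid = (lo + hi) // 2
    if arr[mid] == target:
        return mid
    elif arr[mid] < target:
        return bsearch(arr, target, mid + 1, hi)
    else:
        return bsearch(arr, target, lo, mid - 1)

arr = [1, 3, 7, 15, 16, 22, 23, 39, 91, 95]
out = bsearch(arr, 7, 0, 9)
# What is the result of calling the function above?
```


bsearch(arr, 7, 0, 9)
lo=0, hi=9, mid=4, arr[mid]=16
16 > 7, search left half
lo=0, hi=3, mid=1, arr[mid]=3
3 < 7, search right half
lo=2, hi=3, mid=2, arr[mid]=7
arr[2] == 7, found at index 2
= 2


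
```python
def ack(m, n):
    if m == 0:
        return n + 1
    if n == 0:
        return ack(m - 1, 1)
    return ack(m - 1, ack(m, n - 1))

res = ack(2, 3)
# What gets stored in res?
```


ack(2, 3)
= ack(1, ack(2, 2))
First compute ack(2, 2) = 7
= ack(1, 7)
= 9


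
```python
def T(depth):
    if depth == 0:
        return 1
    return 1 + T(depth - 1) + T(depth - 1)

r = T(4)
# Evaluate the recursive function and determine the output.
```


T(4)
= 1 + T(3) + T(3)
= 1 + 2 * T(3)
T(k) = 2^(k+1) - 1
T(0) = 1
T(1) = 3
T(2) = 7
T(3) = 15
T(4) = 31
T(4) = 2^5 - 1 = 31


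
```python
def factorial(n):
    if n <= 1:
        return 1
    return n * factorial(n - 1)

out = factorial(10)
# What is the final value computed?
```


factorial(10)
= 10 * factorial(9)
= 10 * 9 * factorial(8)
= 10 * 9 * 8 * factorial(7)
= 10 * 9 * 8 * 7 * factorial(6)
= 10 * 9 * 8 * 7 * 6 * factorial(5)
= 10 * 9 * 8 * 7 * 6 * 5 * factorial(4)
= 10 * 9 * 8 * 7 * 6 * 5 * 4 * factorial(3)
= 10 * 9 * 8 * 7 * 6 * 5 * 4 * 3 * factorial(2)
= 10 * 9 * 8 * 7 * 6 * 5 * 4 * 3 * 2 * factorial(1)
= 10 * 9 * 8 * 7 * 6 * 5 * 4 * 3 * 2 * 1
= 3628800


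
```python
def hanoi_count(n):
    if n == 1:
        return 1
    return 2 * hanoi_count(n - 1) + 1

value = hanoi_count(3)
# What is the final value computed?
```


hanoi_count(3)
= 2 * hanoi_count(2) + 1
= 2 * (2 * hanoi_count(1) + 1) + 1
Now compute bottom-up:
hanoi_count(1) = 1
hanoi_count(2) = 2 * 1 + 1 = 3
hanoi_count(3) = 2 * 3 + 1 = 7
= 7


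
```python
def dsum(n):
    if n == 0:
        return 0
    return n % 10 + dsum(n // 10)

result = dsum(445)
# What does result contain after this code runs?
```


dsum(445)
= 5 + dsum(44)
= 5 + 4 + dsum(4)
= 5 + 4 + 4 + dsum(0)
= 5 + 4 + 4 + 0
= 13


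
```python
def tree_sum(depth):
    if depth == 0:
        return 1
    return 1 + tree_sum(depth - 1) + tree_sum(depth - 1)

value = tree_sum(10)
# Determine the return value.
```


tree_sum(10)
= 1 + tree_sum(9) + tree_sum(9)
= 1 + 2 * tree_sum(9)
tree_sum(k) = 2^(k+1) - 1
tree_sum(0) = 1
tree_sum(1) = 3
tree_sum(2) = 7
tree_sum(3) = 15
tree_sum(4) = 31
tree_sum(10) = 2^11 - 1 = 2047


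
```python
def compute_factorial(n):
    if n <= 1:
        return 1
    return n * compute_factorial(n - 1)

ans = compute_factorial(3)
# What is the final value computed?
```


compute_factorial(3)
= 3 * compute_factorial(2)
= 3 * 2 * compute_factorial(1)
= 3 * 2 * 1
= 6


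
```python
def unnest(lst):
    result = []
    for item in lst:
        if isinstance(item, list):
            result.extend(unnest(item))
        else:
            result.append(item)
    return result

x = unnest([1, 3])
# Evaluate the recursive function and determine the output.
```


unnest([1, 3])
Processing each element:
  1 is not a list -> append 1
  3 is not a list -> append 3
= [1, 3]


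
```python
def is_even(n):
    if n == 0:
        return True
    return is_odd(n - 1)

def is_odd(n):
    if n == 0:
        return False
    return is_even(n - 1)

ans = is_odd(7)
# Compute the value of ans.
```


is_odd(7)
= is_even(6)
= is_odd(5)
= is_even(4)
= is_odd(3)
= is_even(2)
= is_odd(1)
= is_even(0)
n == 0: return True
= True


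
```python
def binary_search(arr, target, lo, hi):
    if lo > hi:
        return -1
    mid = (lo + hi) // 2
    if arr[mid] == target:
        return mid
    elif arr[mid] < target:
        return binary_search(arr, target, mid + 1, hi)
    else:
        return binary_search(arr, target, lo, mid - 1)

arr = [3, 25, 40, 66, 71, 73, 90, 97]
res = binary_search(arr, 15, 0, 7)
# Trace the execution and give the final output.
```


binary_search(arr, 15, 0, 7)
lo=0, hi=7, mid=3, arr[mid]=66
66 > 15, search left half
lo=0, hi=2, mid=1, arr[mid]=25
25 > 15, search left half
lo=0, hi=0, mid=0, arr[mid]=3
3 < 15, search right half
lo > hi, target not found, return -1
= -1


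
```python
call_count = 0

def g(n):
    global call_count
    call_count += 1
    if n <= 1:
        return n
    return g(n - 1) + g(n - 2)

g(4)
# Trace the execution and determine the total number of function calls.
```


g(4) calls g(3) and g(2); each non-base call branches into two more.
Let C(k) = total number of calls made by g(k), including the call to g(k) itself.
Base cases: C(0) = 1, C(1) = 1
Recurrence: C(k) = 1 + C(k-1) + C(k-2)
  C(2) = 1 + C(1) + C(0) = 1 + 1 + 1 = 3
  C(3) = 1 + C(2) + C(1) = 1 + 3 + 1 = 5
  C(4) = 1 + C(3) + C(2) = 1 + 5 + 3 = 9
Total calls = C(4) = 9


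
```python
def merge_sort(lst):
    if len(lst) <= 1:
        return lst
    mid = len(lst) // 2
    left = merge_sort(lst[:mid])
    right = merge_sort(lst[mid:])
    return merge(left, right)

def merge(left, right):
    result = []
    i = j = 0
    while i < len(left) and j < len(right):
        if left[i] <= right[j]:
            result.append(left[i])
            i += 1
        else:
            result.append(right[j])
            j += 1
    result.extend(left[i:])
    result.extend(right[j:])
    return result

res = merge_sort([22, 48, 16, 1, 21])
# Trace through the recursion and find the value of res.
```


merge_sort([22, 48, 16, 1, 21])
Split into [22, 48] and [16, 1, 21]
Left sorted: [22, 48]
Right sorted: [1, 16, 21]
Merge [22, 48] and [1, 16, 21]
= [1, 16, 21, 22, 48]


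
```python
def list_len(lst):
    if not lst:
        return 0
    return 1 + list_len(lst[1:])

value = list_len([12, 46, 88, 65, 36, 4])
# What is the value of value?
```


list_len([12, 46, 88, 65, 36, 4])
= 1 + list_len([46, 88, 65, 36, 4])
= 1 + 1 + list_len([88, 65, 36, 4])
= 1 + 1 + 1 + list_len([65, 36, 4])
= 1 + 1 + 1 + 1 + list_len([36, 4])
= 1 + 1 + 1 + 1 + 1 + list_len([4])
= 1 + 1 + 1 + 1 + 1 + 1 + list_len([])
= 1 + 1 + 1 + 1 + 1 + 1 + 0
= 6


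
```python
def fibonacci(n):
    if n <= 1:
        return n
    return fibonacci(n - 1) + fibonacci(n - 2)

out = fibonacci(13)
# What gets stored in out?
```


fibonacci(13)
= fibonacci(12) + fibonacci(11)
= (fibonacci(11) + fibonacci(10)) + fibonacci(11)
Computing bottom-up: fibonacci(0)=0, fibonacci(1)=1, fibonacci(2)=1, fibonacci(3)=2, fibonacci(4)=3, fibonacci(5)=5, fibonacci(6)=8, fibonacci(7)=13, fibonacci(8)=21, fibonacci(9)=34, fibonacci(10)=55, fibonacci(11)=89, fibonacci(12)=144, fibonacci(13)=233
= 233


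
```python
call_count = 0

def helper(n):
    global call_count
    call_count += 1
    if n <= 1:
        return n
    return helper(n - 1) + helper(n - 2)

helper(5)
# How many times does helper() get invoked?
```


helper(5) calls helper(4) and helper(3); each non-base call branches into two more.
Let C(k) = total number of calls made by helper(k), including the call to helper(k) itself.
Base cases: C(0) = 1, C(1) = 1
Recurrence: C(k) = 1 + C(k-1) + C(k-2)
  C(2) = 1 + C(1) + C(0) = 1 + 1 + 1 = 3
  C(3) = 1 + C(2) + C(1) = 1 + 3 + 1 = 5
  C(4) = 1 + C(3) + C(2) = 1 + 5 + 3 = 9
  C(5) = 1 + C(4) + C(3) = 1 + 9 + 5 = 15
Total calls = C(5) = 15


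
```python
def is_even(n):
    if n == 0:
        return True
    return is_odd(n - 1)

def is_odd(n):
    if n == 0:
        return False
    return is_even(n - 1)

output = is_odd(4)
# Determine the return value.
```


is_odd(4)
= is_even(3)
= is_odd(2)
= is_even(1)
= is_odd(0)
n == 0: return False
= False


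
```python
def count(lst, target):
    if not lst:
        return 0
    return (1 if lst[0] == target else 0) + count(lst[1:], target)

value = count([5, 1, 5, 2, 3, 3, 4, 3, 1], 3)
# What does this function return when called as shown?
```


count([5, 1, 5, 2, 3, 3, 4, 3, 1], 3)
lst[0]=5 != 3: 0 + count([1, 5, 2, 3, 3, 4, 3, 1], 3)
lst[0]=1 != 3: 0 + count([5, 2, 3, 3, 4, 3, 1], 3)
lst[0]=5 != 3: 0 + count([2, 3, 3, 4, 3, 1], 3)
lst[0]=2 != 3: 0 + count([3, 3, 4, 3, 1], 3)
lst[0]=3 == 3: 1 + count([3, 4, 3, 1], 3)
lst[0]=3 == 3: 1 + count([4, 3, 1], 3)
lst[0]=4 != 3: 0 + count([3, 1], 3)
lst[0]=3 == 3: 1 + count([1], 3)
lst[0]=1 != 3: 0 + count([], 3)
= 3


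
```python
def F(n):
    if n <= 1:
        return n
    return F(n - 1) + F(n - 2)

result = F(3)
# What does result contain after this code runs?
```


F(3)
= F(2) + F(1)
Computing bottom-up: F(0)=0, F(1)=1, F(2)=1, F(3)=2
= 2


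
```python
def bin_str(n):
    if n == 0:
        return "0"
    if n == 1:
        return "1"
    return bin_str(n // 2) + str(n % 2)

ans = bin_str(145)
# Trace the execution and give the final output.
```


bin_str(145)
= bin_str(72) + "1"
= bin_str(36) + "0" + "1"
= bin_str(18) + "0" + "0" + "1"
= bin_str(9) + "0" + "0" + "0" + "1"
= bin_str(4) + "1" + "0" + "0" + "0" + "1"
= bin_str(2) + "0" + "1" + "0" + "0" + "0" + "1"
= bin_str(1) + "0" + "0" + "1" + "0" + "0" + "0" + "1"
= "1" + "0" + "0" + "1" + "0" + "0" + "0" + "1"
= "10010001"


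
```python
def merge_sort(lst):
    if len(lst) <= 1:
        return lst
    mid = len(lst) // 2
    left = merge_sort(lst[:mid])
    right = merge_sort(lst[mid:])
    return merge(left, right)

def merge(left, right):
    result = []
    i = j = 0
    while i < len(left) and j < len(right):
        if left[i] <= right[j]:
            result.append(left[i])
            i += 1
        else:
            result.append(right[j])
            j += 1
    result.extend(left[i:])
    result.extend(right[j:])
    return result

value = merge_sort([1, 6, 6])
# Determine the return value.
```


merge_sort([1, 6, 6])
Split into [1] and [6, 6]
Left sorted: [1]
Right sorted: [6, 6]
Merge [1] and [6, 6]
= [1, 6, 6]


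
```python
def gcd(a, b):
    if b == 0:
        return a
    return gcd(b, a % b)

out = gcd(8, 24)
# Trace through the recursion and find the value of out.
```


gcd(8, 24)
= gcd(24, 8 % 24) = gcd(24, 8)
= gcd(8, 24 % 8) = gcd(8, 0)
b == 0, return a = 8


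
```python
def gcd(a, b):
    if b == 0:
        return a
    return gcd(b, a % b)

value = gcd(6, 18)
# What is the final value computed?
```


gcd(6, 18)
= gcd(18, 6 % 18) = gcd(18, 6)
= gcd(6, 18 % 6) = gcd(6, 0)
b == 0, return a = 6


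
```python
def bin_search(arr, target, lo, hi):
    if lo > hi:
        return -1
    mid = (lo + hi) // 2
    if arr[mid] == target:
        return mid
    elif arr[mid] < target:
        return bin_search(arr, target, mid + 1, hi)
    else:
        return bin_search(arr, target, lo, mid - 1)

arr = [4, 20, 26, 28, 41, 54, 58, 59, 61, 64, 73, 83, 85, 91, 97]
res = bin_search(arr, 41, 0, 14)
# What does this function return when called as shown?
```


bin_search(arr, 41, 0, 14)
lo=0, hi=14, mid=7, arr[mid]=59
59 > 41, search left half
lo=0, hi=6, mid=3, arr[mid]=28
28 < 41, search right half
lo=4, hi=6, mid=5, arr[mid]=54
54 > 41, search left half
lo=4, hi=4, mid=4, arr[mid]=41
arr[4] == 41, found at index 4
= 4


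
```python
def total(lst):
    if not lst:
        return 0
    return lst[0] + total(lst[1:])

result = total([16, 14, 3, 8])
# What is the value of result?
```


total([16, 14, 3, 8])
= 16 + total([14, 3, 8])
= 16 + 14 + total([3, 8])
= 16 + 14 + 3 + total([8])
= 16 + 14 + 3 + 8 + total([])
= 16 + 14 + 3 + 8 + 0
= 41


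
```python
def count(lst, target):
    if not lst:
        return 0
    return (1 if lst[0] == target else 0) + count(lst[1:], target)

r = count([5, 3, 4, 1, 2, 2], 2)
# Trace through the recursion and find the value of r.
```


count([5, 3, 4, 1, 2, 2], 2)
lst[0]=5 != 2: 0 + count([3, 4, 1, 2, 2], 2)
lst[0]=3 != 2: 0 + count([4, 1, 2, 2], 2)
lst[0]=4 != 2: 0 + count([1, 2, 2], 2)
lst[0]=1 != 2: 0 + count([2, 2], 2)
lst[0]=2 == 2: 1 + count([2], 2)
lst[0]=2 == 2: 1 + count([], 2)
= 2


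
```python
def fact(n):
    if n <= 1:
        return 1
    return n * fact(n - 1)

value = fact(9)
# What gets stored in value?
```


fact(9)
= 9 * fact(8)
= 9 * 8 * fact(7)
= 9 * 8 * 7 * fact(6)
= 9 * 8 * 7 * 6 * fact(5)
= 9 * 8 * 7 * 6 * 5 * fact(4)
= 9 * 8 * 7 * 6 * 5 * 4 * fact(3)
= 9 * 8 * 7 * 6 * 5 * 4 * 3 * fact(2)
= 9 * 8 * 7 * 6 * 5 * 4 * 3 * 2 * fact(1)
= 9 * 8 * 7 * 6 * 5 * 4 * 3 * 2 * 1
= 362880


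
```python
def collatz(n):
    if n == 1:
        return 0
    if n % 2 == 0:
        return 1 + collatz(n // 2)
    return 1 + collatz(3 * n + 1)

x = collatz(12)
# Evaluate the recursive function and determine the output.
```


collatz(12)
12 is even -> collatz(6)
6 is even -> collatz(3)
3 is odd -> 3*3+1 = 10 -> collatz(10)
10 is even -> collatz(5)
5 is odd -> 3*5+1 = 16 -> collatz(16)
16 is even -> collatz(8)
8 is even -> collatz(4)
4 is even -> collatz(2)
2 is even -> collatz(1)
Reached 1 after 9 steps
= 9


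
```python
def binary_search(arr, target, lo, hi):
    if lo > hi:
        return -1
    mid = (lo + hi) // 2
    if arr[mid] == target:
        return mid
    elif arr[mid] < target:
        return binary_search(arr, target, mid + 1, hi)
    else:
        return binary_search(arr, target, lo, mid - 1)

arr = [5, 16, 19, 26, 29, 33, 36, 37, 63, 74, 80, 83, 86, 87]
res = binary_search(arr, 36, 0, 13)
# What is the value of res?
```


binary_search(arr, 36, 0, 13)
lo=0, hi=13, mid=6, arr[mid]=36
arr[6] == 36, found at index 6
= 6


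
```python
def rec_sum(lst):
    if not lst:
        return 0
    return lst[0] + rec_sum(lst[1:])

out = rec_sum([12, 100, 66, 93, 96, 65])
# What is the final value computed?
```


rec_sum([12, 100, 66, 93, 96, 65])
= 12 + rec_sum([100, 66, 93, 96, 65])
= 12 + 100 + rec_sum([66, 93, 96, 65])
= 12 + 100 + 66 + rec_sum([93, 96, 65])
= 12 + 100 + 66 + 93 + rec_sum([96, 65])
= 12 + 100 + 66 + 93 + 96 + rec_sum([65])
= 12 + 100 + 66 + 93 + 96 + 65 + rec_sum([])
= 12 + 100 + 66 + 93 + 96 + 65 + 0
= 432


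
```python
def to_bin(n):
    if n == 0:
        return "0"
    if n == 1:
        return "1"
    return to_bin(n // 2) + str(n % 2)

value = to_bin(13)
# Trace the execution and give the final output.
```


to_bin(13)
= to_bin(6) + "1"
= to_bin(3) + "0" + "1"
= to_bin(1) + "1" + "0" + "1"
= "1" + "1" + "0" + "1"
= "1101"


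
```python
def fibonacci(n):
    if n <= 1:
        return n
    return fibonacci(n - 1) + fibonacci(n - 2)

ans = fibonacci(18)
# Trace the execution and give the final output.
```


fibonacci(18)
= fibonacci(17) + fibonacci(16)
= (fibonacci(16) + fibonacci(15)) + fibonacci(16)
Computing bottom-up: fibonacci(0)=0, fibonacci(1)=1, fibonacci(2)=1, fibonacci(3)=2, fibonacci(4)=3, fibonacci(5)=5, fibonacci(6)=8, fibonacci(7)=13, fibonacci(8)=21, fibonacci(9)=34, fibonacci(10)=55, fibonacci(11)=89, fibonacci(12)=144, fibonacci(13)=233, fibonacci(14)=377, fibonacci(15)=610, fibonacci(16)=987, fibonacci(17)=1597, fibonacci(18)=2584
= 2584


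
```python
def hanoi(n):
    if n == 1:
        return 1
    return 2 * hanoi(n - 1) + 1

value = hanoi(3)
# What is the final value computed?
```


hanoi(3)
= 2 * hanoi(2) + 1
= 2 * (2 * hanoi(1) + 1) + 1
Now compute bottom-up:
hanoi(1) = 1
hanoi(2) = 2 * 1 + 1 = 3
hanoi(3) = 2 * 3 + 1 = 7
= 7


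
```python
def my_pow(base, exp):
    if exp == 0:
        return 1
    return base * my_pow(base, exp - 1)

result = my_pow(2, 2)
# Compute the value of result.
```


my_pow(2, 2)
= 2 * my_pow(2, 1)
= 2 * 2 * my_pow(2, 0)
= 2 * 2 * 1
= 4


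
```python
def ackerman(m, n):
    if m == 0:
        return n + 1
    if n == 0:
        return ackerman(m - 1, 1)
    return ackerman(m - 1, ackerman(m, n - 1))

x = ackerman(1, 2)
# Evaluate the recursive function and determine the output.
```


ackerman(1, 2)
= ackerman(0, ackerman(1, 1))
First compute ackerman(1, 1) = 3
= ackerman(0, 3)
= 4


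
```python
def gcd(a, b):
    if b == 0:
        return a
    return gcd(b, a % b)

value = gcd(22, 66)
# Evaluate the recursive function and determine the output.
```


gcd(22, 66)
= gcd(66, 22 % 66) = gcd(66, 22)
= gcd(22, 66 % 22) = gcd(22, 0)
b == 0, return a = 22


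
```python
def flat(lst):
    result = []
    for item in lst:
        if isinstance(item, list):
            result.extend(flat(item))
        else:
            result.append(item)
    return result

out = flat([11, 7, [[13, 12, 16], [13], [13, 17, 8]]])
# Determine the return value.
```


flat([11, 7, [[13, 12, 16], [13], [13, 17, 8]]])
Processing each element:
  11 is not a list -> append 11
  7 is not a list -> append 7
  [[13, 12, 16], [13], [13, 17, 8]] is a list -> flat recursively -> [13, 12, 16, 13, 13, 17, 8]
= [11, 7, 13, 12, 16, 13, 13, 17, 8]


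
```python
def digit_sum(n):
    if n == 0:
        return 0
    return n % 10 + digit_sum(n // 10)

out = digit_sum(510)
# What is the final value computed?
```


digit_sum(510)
= 0 + digit_sum(51)
= 0 + 1 + digit_sum(5)
= 0 + 1 + 5 + digit_sum(0)
= 0 + 1 + 5 + 0
= 6


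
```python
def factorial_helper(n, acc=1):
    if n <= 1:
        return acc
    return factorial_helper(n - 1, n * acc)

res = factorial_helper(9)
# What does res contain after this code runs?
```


factorial_helper(9, 1)
= factorial_helper(8, 9 * 1) = factorial_helper(8, 9)
= factorial_helper(7, 8 * 9) = factorial_helper(7, 72)
= factorial_helper(6, 7 * 72) = factorial_helper(6, 504)
= factorial_helper(5, 6 * 504) = factorial_helper(5, 3024)
= factorial_helper(4, 5 * 3024) = factorial_helper(4, 15120)
= factorial_helper(3, 4 * 15120) = factorial_helper(3, 60480)
= factorial_helper(2, 3 * 60480) = factorial_helper(2, 181440)
= factorial_helper(1, 2 * 181440) = factorial_helper(1, 362880)
n <= 1, return acc = 362880
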